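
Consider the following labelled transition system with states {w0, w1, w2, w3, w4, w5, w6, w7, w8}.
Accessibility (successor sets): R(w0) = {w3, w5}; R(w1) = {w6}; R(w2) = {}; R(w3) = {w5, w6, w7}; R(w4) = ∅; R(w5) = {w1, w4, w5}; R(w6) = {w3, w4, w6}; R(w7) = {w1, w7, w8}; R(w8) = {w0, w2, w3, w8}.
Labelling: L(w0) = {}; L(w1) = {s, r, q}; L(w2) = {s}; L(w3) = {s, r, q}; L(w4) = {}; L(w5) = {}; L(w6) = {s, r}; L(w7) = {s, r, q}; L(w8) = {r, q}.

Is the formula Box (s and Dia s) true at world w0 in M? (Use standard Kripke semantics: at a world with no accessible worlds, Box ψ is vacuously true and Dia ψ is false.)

No

At w0: Box (s and Dia s) requires s and Dia s at every successor {w3, w5}.
  s and Dia s fails at w5, so Box (s and Dia s) is false at w0.
    At w5: s is false, Dia s is true, so s and Dia s is false.
      At w5: Dia s requires s at some successor in {w1, w4, w5}.
        s holds at w1, so Dia s is true at w5.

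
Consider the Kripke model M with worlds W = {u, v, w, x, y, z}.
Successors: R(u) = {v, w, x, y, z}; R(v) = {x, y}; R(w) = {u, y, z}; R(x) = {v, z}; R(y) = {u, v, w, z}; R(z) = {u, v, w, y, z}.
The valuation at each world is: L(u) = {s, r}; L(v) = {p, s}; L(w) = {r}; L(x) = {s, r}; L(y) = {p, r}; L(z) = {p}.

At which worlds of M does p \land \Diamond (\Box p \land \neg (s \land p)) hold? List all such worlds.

Recall that \Box ψ holds at a world iff ψ holds at every accessible world, and \Diamond ψ holds iff ψ holds at some accessible world.
Let φ = p \land \Diamond (\Box p \land \neg (s \land p)). Evaluate φ at each world:
  u (successors {v, w, x, y, z}): φ is false.
  v (successors {x, y}): φ is true.
  w (successors {u, y, z}): φ is false.
  x (successors {v, z}): φ is false.
  y (successors {u, v, w, z}): φ is false.
  z (successors {u, v, w, y, z}): φ is false.
For instance, at w:
  At w: p is false, \Diamond (\Box p \land \neg (s \land p)) is false, so p \land \Diamond (\Box p \land \neg (s \land p)) is false.
    At w: \Diamond (\Box p \land \neg (s \land p)) requires \Box p \land \neg (s \land p) at some successor in {u, y, z}.
      At u: \Box p \land \neg (s \land p) is false.
      At y: \Box p \land \neg (s \land p) is false.
      At z: \Box p \land \neg (s \land p) is false.
    So \Diamond (\Box p \land \neg (s \land p)) is false at w.
Satisfying worlds: {v}

v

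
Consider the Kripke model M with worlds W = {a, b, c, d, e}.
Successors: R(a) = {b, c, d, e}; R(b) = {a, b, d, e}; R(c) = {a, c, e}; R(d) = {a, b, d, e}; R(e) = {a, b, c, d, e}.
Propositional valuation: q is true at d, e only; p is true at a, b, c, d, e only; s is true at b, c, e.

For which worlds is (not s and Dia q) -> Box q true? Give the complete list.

Let φ = (not s and Dia q) -> Box q. Evaluate φ at each world:
  a (successors {b, c, d, e}): φ is false.
  b (successors {a, b, d, e}): φ is true.
  c (successors {a, c, e}): φ is true.
  d (successors {a, b, d, e}): φ is false.
  e (successors {a, b, c, d, e}): φ is true.
For instance, at d:
  At d: not s and Dia q is true, Box q is false, so (not s and Dia q) -> Box q is false.
    At d: not s is true, Dia q is true, so not s and Dia q is true.
      At d: Dia q requires q at some successor in {a, b, d, e}.
        q holds at d, so Dia q is true at d.
    At d: Box q requires q at every successor {a, b, d, e}.
      q fails at a, so Box q is false at d.
Satisfying worlds: {b, c, e}

b, c, e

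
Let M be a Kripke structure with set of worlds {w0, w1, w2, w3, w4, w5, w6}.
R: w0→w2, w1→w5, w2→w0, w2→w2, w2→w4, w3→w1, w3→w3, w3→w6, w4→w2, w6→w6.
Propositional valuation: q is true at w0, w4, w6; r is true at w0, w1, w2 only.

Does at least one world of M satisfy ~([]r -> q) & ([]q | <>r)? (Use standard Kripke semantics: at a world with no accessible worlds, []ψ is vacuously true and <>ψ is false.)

Yes

Recall that []ψ holds at a world iff ψ holds at every accessible world, and <>ψ holds iff ψ holds at some accessible world.
Let φ = ~([]r -> q) & ([]q | <>r). Evaluate φ at each world:
  w0 (successors {w2}): φ is false.
  w1 (successors {w5}): φ is false.
  w2 (successors {w0, w2, w4}): φ is false.
  w3 (successors {w1, w3, w6}): φ is false.
  w4 (successors {w2}): φ is false.
  w5 (successors ∅): φ is true.
  w6 (successors {w6}): φ is false.
Detail at w5 (witness):
  At w5: ~([]r -> q) is true, []q | <>r is true, so ~([]r -> q) & ([]q | <>r) is true.
    At w5: []r -> q is false, so ~([]r -> q) is true.
      At w5: []r is true, q is false, so []r -> q is false.
    At w5: []q is true, <>r is false, so []q | <>r is true.
      At w5: no accessible worlds, so []q holds vacuously.
      At w5: no accessible worlds, so <>r is false.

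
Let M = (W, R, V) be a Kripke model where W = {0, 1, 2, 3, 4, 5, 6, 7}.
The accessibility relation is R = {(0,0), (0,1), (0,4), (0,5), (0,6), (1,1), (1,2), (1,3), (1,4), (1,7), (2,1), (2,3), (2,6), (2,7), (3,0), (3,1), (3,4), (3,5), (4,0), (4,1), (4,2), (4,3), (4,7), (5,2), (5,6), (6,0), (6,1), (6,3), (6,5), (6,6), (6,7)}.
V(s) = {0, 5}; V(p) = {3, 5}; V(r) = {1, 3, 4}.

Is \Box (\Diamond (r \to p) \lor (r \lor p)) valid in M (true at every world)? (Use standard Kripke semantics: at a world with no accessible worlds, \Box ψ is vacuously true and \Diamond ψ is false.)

Let φ = \Box (\Diamond (r \to p) \lor (r \lor p)). Evaluate φ at each world:
  0 (successors {0, 1, 4, 5, 6}): φ is true.
  1 (successors {1, 2, 3, 4, 7}): φ is false.
  2 (successors {1, 3, 6, 7}): φ is false.
  3 (successors {0, 1, 4, 5}): φ is true.
  4 (successors {0, 1, 2, 3, 7}): φ is false.
  5 (successors {2, 6}): φ is true.
  6 (successors {0, 1, 3, 5, 6, 7}): φ is false.
  7 (successors ∅): φ is true.
Detail at 1 (counterexample):
  At 1: \Box (\Diamond (r \to p) \lor (r \lor p)) requires \Diamond (r \to p) \lor (r \lor p) at every successor {1, 2, 3, 4, 7}.
    \Diamond (r \to p) \lor (r \lor p) fails at 7, so \Box (\Diamond (r \to p) \lor (r \lor p)) is false at 1.
      At 7: \Diamond (r \to p) is false, r \lor p is false, so \Diamond (r \to p) \lor (r \lor p) is false.

No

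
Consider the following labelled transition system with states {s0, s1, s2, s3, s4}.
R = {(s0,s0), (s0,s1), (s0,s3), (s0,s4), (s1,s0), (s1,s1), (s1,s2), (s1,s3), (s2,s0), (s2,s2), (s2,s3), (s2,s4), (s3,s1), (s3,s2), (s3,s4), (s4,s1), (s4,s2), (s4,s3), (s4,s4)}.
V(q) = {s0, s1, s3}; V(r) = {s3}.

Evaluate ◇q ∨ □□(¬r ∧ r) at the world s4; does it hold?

Yes

At s4: ◇q is true, □□(¬r ∧ r) is false, so ◇q ∨ □□(¬r ∧ r) is true.
  At s4: ◇q requires q at some successor in {s1, s2, s3, s4}.
    q holds at s1, so ◇q is true at s4.
  At s4: □□(¬r ∧ r) requires □(¬r ∧ r) at every successor {s1, s2, s3, s4}.
    □(¬r ∧ r) fails at s1, so □□(¬r ∧ r) is false at s4.
      At s1: □(¬r ∧ r) requires ¬r ∧ r at every successor {s0, s1, s2, s3}.
        ¬r ∧ r fails at s0, so □(¬r ∧ r) is false at s1.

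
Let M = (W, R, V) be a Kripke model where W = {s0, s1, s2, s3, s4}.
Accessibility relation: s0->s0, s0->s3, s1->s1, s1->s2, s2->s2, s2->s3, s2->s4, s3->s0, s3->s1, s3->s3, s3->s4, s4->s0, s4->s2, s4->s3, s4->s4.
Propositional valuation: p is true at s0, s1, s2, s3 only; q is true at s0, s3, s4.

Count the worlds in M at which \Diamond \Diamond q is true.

5

Let φ = \Diamond \Diamond q. Evaluate φ at each world:
  s0 (successors {s0, s3}): φ is true.
  s1 (successors {s1, s2}): φ is true.
  s2 (successors {s2, s3, s4}): φ is true.
  s3 (successors {s0, s1, s3, s4}): φ is true.
  s4 (successors {s0, s2, s3, s4}): φ is true.
For instance, at s1:
  At s1: \Diamond \Diamond q requires \Diamond q at some successor in {s1, s2}.
    \Diamond q holds at s2, so \Diamond \Diamond q is true at s1.
      At s2: \Diamond q requires q at some successor in {s2, s3, s4}.
        q holds at s3, so \Diamond q is true at s2.
Satisfying worlds: {s0, s1, s2, s3, s4}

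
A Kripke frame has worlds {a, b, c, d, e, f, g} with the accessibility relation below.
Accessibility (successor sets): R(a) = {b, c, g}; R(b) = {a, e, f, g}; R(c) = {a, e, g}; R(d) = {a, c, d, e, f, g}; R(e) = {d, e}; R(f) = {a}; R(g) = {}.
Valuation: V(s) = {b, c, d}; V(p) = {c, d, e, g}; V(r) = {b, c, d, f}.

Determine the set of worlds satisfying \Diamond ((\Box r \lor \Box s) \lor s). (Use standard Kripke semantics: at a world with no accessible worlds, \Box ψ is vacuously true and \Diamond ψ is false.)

Recall that \Box ψ holds at a world iff ψ holds at every accessible world, and \Diamond ψ holds iff ψ holds at some accessible world.
Let φ = \Diamond ((\Box r \lor \Box s) \lor s). Evaluate φ at each world:
  a (successors {b, c, g}): φ is true.
  b (successors {a, e, f, g}): φ is true.
  c (successors {a, e, g}): φ is true.
  d (successors {a, c, d, e, f, g}): φ is true.
  e (successors {d, e}): φ is true.
  f (successors {a}): φ is false.
  g (successors ∅): φ is false.
For instance, at c:
  At c: \Diamond ((\Box r \lor \Box s) \lor s) requires (\Box r \lor \Box s) \lor s at some successor in {a, e, g}.
    (\Box r \lor \Box s) \lor s holds at g, so \Diamond ((\Box r \lor \Box s) \lor s) is true at c.
      At g: \Box r \lor \Box s is true, s is false, so (\Box r \lor \Box s) \lor s is true.
Satisfying worlds: {a, b, c, d, e}

a, b, c, d, e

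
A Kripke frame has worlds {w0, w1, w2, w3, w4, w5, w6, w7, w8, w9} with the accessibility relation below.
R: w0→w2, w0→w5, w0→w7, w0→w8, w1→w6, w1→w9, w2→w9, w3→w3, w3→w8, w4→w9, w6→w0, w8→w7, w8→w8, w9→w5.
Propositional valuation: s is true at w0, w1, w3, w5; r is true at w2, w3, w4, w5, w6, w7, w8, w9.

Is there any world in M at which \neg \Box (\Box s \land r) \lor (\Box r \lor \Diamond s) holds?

Let φ = \neg \Box (\Box s \land r) \lor (\Box r \lor \Diamond s). Evaluate φ at each world:
  w0 (successors {w2, w5, w7, w8}): φ is true.
  w1 (successors {w6, w9}): φ is true.
  w2 (successors {w9}): φ is true.
  w3 (successors {w3, w8}): φ is true.
  w4 (successors {w9}): φ is true.
  w5 (successors ∅): φ is true.
  w6 (successors {w0}): φ is true.
  w7 (successors ∅): φ is true.
  w8 (successors {w7, w8}): φ is true.
  w9 (successors {w5}): φ is true.
Detail at w0 (witness):
  At w0: \neg \Box (\Box s \land r) is true, \Box r \lor \Diamond s is true, so \neg \Box (\Box s \land r) \lor (\Box r \lor \Diamond s) is true.
    At w0: \Box (\Box s \land r) is false, so \neg \Box (\Box s \land r) is true.
      At w0: \Box (\Box s \land r) requires \Box s \land r at every successor {w2, w5, w7, w8}.
        \Box s \land r fails at w2, so \Box (\Box s \land r) is false at w0.
    At w0: \Box r is true, \Diamond s is true, so \Box r \lor \Diamond s is true.
      At w0: \Box r requires r at every successor {w2, w5, w7, w8}.
        At w2: r is true.
        At w5: r is true.
        At w7: r is true.
        At w8: r is true.
      So \Box r is true at w0.
      At w0: \Diamond s requires s at some successor in {w2, w5, w7, w8}.
        s holds at w5, so \Diamond s is true at w0.

Yes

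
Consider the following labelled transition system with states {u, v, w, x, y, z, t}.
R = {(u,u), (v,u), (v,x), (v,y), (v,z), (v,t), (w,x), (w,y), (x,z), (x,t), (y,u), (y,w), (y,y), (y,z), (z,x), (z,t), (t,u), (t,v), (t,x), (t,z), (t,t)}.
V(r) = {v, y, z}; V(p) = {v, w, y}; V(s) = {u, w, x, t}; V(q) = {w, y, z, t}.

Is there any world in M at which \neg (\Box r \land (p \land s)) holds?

Yes

Let φ = \neg (\Box r \land (p \land s)). Evaluate φ at each world:
  u (successors {u}): φ is true.
  v (successors {u, x, y, z, t}): φ is true.
  w (successors {x, y}): φ is true.
  x (successors {z, t}): φ is true.
  y (successors {u, w, y, z}): φ is true.
  z (successors {x, t}): φ is true.
  t (successors {u, v, x, z, t}): φ is true.
Detail at u (witness):
  At u: \Box r \land (p \land s) is false, so \neg (\Box r \land (p \land s)) is true.
    At u: \Box r is false, p \land s is false, so \Box r \land (p \land s) is false.
      At u: \Box r requires r at every successor {u}.
        r fails at u, so \Box r is false at u.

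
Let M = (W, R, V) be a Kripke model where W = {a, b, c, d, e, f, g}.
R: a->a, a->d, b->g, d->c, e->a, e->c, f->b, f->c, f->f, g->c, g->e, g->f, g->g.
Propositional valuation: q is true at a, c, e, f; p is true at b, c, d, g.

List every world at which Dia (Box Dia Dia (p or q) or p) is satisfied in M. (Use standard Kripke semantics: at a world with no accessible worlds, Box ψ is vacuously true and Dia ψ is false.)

Recall that Box ψ holds at a world iff ψ holds at every accessible world, and Dia ψ holds iff ψ holds at some accessible world.
Let φ = Dia (Box Dia Dia (p or q) or p). Evaluate φ at each world:
  a (successors {a, d}): φ is true.
  b (successors {g}): φ is true.
  c (successors ∅): φ is false.
  d (successors {c}): φ is true.
  e (successors {a, c}): φ is true.
  f (successors {b, c, f}): φ is true.
  g (successors {c, e, f, g}): φ is true.
For instance, at b:
  At b: Dia (Box Dia Dia (p or q) or p) requires Box Dia Dia (p or q) or p at some successor in {g}.
    Box Dia Dia (p or q) or p holds at g, so Dia (Box Dia Dia (p or q) or p) is true at b.
      At g: Box Dia Dia (p or q) is false, p is true, so Box Dia Dia (p or q) or p is true.
Satisfying worlds: {a, b, d, e, f, g}

a, b, d, e, f, g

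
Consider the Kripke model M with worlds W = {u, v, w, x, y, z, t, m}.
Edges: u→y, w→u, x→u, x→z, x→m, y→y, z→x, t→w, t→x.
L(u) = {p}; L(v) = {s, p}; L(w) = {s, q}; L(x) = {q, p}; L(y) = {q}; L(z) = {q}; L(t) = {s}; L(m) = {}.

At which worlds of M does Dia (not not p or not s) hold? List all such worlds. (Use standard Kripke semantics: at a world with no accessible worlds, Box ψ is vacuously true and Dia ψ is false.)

u, w, x, y, z, t

Let φ = Dia (not not p or not s). Evaluate φ at each world:
  u (successors {y}): φ is true.
  v (successors ∅): φ is false.
  w (successors {u}): φ is true.
  x (successors {u, z, m}): φ is true.
  y (successors {y}): φ is true.
  z (successors {x}): φ is true.
  t (successors {w, x}): φ is true.
  m (successors ∅): φ is false.
For instance, at t:
  At t: Dia (not not p or not s) requires not not p or not s at some successor in {w, x}.
    not not p or not s holds at x, so Dia (not not p or not s) is true at t.
Satisfying worlds: {u, w, x, y, z, t}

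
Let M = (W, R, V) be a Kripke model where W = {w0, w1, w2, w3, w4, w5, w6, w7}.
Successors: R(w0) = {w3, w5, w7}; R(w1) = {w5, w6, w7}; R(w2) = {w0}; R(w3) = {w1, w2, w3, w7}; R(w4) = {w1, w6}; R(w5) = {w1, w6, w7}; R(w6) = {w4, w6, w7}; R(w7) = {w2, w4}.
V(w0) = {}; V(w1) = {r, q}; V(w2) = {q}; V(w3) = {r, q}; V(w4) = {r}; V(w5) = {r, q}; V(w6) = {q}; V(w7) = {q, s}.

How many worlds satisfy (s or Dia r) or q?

8

Recall that Dia ψ holds at a world iff ψ holds at some accessible world.
Let φ = (s or Dia r) or q. Evaluate φ at each world:
  w0 (successors {w3, w5, w7}): φ is true.
  w1 (successors {w5, w6, w7}): φ is true.
  w2 (successors {w0}): φ is true.
  w3 (successors {w1, w2, w3, w7}): φ is true.
  w4 (successors {w1, w6}): φ is true.
  w5 (successors {w1, w6, w7}): φ is true.
  w6 (successors {w4, w6, w7}): φ is true.
  w7 (successors {w2, w4}): φ is true.
For instance, at w1:
  At w1: s or Dia r is true, q is true, so (s or Dia r) or q is true.
    At w1: s is false, Dia r is true, so s or Dia r is true.
      At w1: Dia r requires r at some successor in {w5, w6, w7}.
        r holds at w5, so Dia r is true at w1.
Satisfying worlds: {w0, w1, w2, w3, w4, w5, w6, w7}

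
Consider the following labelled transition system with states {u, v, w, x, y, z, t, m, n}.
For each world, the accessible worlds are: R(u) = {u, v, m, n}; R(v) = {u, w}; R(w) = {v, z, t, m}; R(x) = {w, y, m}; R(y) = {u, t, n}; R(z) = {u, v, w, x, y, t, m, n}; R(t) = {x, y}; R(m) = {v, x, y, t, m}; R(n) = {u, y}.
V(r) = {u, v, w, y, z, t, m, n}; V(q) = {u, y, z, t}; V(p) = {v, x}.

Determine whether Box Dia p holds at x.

No

At x: Box Dia p requires Dia p at every successor {w, y, m}.
  Dia p fails at y, so Box Dia p is false at x.
    At y: Dia p requires p at some successor in {u, t, n}.
      At u: p is false.
      At t: p is false.
      At n: p is false.
    So Dia p is false at y.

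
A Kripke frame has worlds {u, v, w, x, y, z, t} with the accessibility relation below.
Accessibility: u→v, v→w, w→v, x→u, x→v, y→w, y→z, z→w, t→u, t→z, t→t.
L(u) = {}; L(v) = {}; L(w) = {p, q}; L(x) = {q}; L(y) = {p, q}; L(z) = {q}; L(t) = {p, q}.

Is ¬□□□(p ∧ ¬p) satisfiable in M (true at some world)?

Let φ = ¬□□□(p ∧ ¬p). Evaluate φ at each world:
  u (successors {v}): φ is true.
  v (successors {w}): φ is true.
  w (successors {v}): φ is true.
  x (successors {u, v}): φ is true.
  y (successors {w, z}): φ is true.
  z (successors {w}): φ is true.
  t (successors {u, z, t}): φ is true.
Detail at u (witness):
  At u: □□□(p ∧ ¬p) is false, so ¬□□□(p ∧ ¬p) is true.
    At u: □□□(p ∧ ¬p) requires □□(p ∧ ¬p) at every successor {v}.
      □□(p ∧ ¬p) fails at v, so □□□(p ∧ ¬p) is false at u.

Yes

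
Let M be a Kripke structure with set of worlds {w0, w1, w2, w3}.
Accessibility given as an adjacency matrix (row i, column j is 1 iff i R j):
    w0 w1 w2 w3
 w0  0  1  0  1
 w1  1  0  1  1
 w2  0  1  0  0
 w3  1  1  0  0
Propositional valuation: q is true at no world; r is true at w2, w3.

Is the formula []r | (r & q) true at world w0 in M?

No

At w0: []r is false, r & q is false, so []r | (r & q) is false.
  At w0: []r requires r at every successor {w1, w3}.
    r fails at w1, so []r is false at w0.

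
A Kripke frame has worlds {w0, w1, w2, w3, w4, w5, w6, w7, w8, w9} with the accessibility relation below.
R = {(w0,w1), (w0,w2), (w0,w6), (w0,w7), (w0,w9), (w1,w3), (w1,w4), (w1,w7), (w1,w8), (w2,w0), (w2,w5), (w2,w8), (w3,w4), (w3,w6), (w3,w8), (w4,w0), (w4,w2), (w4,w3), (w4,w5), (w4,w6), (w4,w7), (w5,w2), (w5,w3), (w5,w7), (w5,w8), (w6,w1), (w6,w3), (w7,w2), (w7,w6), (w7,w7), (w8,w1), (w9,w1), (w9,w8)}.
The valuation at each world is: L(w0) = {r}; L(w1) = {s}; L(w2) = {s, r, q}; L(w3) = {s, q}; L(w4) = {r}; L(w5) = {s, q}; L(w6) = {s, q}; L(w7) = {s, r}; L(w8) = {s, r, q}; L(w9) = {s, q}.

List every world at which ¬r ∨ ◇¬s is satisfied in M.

w1, w2, w3, w4, w5, w6, w9

Recall that ◇ψ holds at a world iff ψ holds at some accessible world.
Let φ = ¬r ∨ ◇¬s. Evaluate φ at each world:
  w0 (successors {w1, w2, w6, w7, w9}): φ is false.
  w1 (successors {w3, w4, w7, w8}): φ is true.
  w2 (successors {w0, w5, w8}): φ is true.
  w3 (successors {w4, w6, w8}): φ is true.
  w4 (successors {w0, w2, w3, w5, w6, w7}): φ is true.
  w5 (successors {w2, w3, w7, w8}): φ is true.
  w6 (successors {w1, w3}): φ is true.
  w7 (successors {w2, w6, w7}): φ is false.
  w8 (successors {w1}): φ is false.
  w9 (successors {w1, w8}): φ is true.
For instance, at w0:
  At w0: ¬r is false, ◇¬s is false, so ¬r ∨ ◇¬s is false.
    At w0: ◇¬s requires ¬s at some successor in {w1, w2, w6, w7, w9}.
      At w1: ¬s is false.
      At w2: ¬s is false.
      At w6: ¬s is false.
      At w7: ¬s is false.
      At w9: ¬s is false.
    So ◇¬s is false at w0.
Satisfying worlds: {w1, w2, w3, w4, w5, w6, w9}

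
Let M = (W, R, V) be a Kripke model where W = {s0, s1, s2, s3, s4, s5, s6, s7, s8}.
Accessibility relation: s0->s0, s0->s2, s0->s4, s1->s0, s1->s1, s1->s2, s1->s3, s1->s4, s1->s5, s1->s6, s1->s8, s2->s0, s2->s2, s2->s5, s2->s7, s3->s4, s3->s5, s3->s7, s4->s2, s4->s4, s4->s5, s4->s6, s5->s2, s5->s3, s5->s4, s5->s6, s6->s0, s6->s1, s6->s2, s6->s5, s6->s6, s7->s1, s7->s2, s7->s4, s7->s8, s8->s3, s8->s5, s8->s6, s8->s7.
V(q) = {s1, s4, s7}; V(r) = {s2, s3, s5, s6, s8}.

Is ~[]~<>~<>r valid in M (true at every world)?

No

Let φ = ~[]~<>~<>r. Evaluate φ at each world:
  s0 (successors {s0, s2, s4}): φ is false.
  s1 (successors {s0, s1, s2, s3, s4, s5, s6, s8}): φ is false.
  s2 (successors {s0, s2, s5, s7}): φ is false.
  s3 (successors {s4, s5, s7}): φ is false.
  s4 (successors {s2, s4, s5, s6}): φ is false.
  s5 (successors {s2, s3, s4, s6}): φ is false.
  s6 (successors {s0, s1, s2, s5, s6}): φ is false.
  s7 (successors {s1, s2, s4, s8}): φ is false.
  s8 (successors {s3, s5, s6, s7}): φ is false.
Detail at s0 (counterexample):
  At s0: []~<>~<>r is true, so ~[]~<>~<>r is false.
    At s0: []~<>~<>r requires ~<>~<>r at every successor {s0, s2, s4}.
      At s0: ~<>~<>r is true.
      At s2: ~<>~<>r is true.
      At s4: ~<>~<>r is true.
    So []~<>~<>r is true at s0.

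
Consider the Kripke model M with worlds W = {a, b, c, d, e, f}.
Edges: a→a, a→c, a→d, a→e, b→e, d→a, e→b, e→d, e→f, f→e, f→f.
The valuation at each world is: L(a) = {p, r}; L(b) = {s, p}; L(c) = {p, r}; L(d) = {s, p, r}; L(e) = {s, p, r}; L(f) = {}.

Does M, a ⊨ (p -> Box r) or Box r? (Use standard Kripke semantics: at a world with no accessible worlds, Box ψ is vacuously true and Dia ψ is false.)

Yes

At a: p -> Box r is true, Box r is true, so (p -> Box r) or Box r is true.
  At a: p is true, Box r is true, so p -> Box r is true.
    At a: Box r requires r at every successor {a, c, d, e}.
      At a: r is true.
      At c: r is true.
      At d: r is true.
      At e: r is true.
    So Box r is true at a.
  At a: Box r requires r at every successor {a, c, d, e}.
    At a: r is true.
    At c: r is true.
    At d: r is true.
    At e: r is true.
  So Box r is true at a.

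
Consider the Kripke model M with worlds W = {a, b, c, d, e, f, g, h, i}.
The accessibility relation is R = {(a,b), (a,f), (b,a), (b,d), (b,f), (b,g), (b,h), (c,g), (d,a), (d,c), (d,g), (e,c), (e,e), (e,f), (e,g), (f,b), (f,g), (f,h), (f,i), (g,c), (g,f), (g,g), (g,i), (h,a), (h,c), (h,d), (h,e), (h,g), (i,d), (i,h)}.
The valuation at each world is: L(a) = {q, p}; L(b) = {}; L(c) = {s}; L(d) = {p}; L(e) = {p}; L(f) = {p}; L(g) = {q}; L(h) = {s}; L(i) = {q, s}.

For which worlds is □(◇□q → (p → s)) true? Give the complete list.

Let φ = □(◇□q → (p → s)). Evaluate φ at each world:
  a (successors {b, f}): φ is true.
  b (successors {a, d, f, g, h}): φ is false.
  c (successors {g}): φ is true.
  d (successors {a, c, g}): φ is true.
  e (successors {c, e, f, g}): φ is false.
  f (successors {b, g, h, i}): φ is true.
  g (successors {c, f, g, i}): φ is true.
  h (successors {a, c, d, e, g}): φ is false.
  i (successors {d, h}): φ is false.
For instance, at g:
  At g: □(◇□q → (p → s)) requires ◇□q → (p → s) at every successor {c, f, g, i}.
    At c: ◇□q → (p → s) is true.
    At f: ◇□q → (p → s) is true.
    At g: ◇□q → (p → s) is true.
    At i: ◇□q → (p → s) is true.
  So □(◇□q → (p → s)) is true at g.
Satisfying worlds: {a, c, d, f, g}

a, c, d, f, g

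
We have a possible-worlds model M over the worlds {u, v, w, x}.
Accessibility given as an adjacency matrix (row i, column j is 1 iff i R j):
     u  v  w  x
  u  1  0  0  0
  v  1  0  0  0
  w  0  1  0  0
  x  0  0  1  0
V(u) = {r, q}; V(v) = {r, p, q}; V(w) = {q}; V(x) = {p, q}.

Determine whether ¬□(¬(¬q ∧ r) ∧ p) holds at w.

No

At w: □(¬(¬q ∧ r) ∧ p) is true, so ¬□(¬(¬q ∧ r) ∧ p) is false.
  At w: □(¬(¬q ∧ r) ∧ p) requires ¬(¬q ∧ r) ∧ p at every successor {v}.
    At v: ¬(¬q ∧ r) ∧ p is true.
  So □(¬(¬q ∧ r) ∧ p) is true at w.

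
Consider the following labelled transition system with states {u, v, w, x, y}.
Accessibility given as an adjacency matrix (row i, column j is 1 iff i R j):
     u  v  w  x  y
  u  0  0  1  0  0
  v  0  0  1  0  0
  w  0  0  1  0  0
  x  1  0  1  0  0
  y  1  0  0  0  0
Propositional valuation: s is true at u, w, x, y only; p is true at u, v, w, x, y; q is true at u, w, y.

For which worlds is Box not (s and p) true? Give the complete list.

none

Let φ = Box not (s and p). Evaluate φ at each world:
  u (successors {w}): φ is false.
  v (successors {w}): φ is false.
  w (successors {w}): φ is false.
  x (successors {u, w}): φ is false.
  y (successors {u}): φ is false.
For instance, at u:
  At u: Box not (s and p) requires not (s and p) at every successor {w}.
    not (s and p) fails at w, so Box not (s and p) is false at u.
Satisfying worlds: none.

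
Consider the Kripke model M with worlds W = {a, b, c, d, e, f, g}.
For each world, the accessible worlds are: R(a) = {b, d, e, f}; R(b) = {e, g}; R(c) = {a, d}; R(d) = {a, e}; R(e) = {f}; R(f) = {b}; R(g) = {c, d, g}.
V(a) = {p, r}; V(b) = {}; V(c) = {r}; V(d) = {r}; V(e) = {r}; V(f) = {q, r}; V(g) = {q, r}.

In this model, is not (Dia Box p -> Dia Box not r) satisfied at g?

Recall that Box ψ holds at a world iff ψ holds at every accessible world, and Dia ψ holds iff ψ holds at some accessible world.
At g: Dia Box p -> Dia Box not r is true, so not (Dia Box p -> Dia Box not r) is false.
  At g: Dia Box p is false, Dia Box not r is false, so Dia Box p -> Dia Box not r is true.
    At g: Dia Box p requires Box p at some successor in {c, d, g}.
      At c: Box p is false.
      At d: Box p is false.
      At g: Box p is false.
    So Dia Box p is false at g.
    At g: Dia Box not r requires Box not r at some successor in {c, d, g}.
      At c: Box not r is false.
      At d: Box not r is false.
      At g: Box not r is false.
    So Dia Box not r is false at g.

No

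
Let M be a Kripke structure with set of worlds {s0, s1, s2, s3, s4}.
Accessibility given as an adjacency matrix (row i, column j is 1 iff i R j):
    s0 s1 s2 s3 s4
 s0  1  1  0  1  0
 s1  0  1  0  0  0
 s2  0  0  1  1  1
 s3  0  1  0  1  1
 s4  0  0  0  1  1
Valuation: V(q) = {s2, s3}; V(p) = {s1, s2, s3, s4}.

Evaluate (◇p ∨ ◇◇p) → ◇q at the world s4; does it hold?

Yes

At s4: ◇p ∨ ◇◇p is true, ◇q is true, so (◇p ∨ ◇◇p) → ◇q is true.
  At s4: ◇p is true, ◇◇p is true, so ◇p ∨ ◇◇p is true.
    At s4: ◇p requires p at some successor in {s3, s4}.
      p holds at s3, so ◇p is true at s4.
    At s4: ◇◇p requires ◇p at some successor in {s3, s4}.
      ◇p holds at s3, so ◇◇p is true at s4.
  At s4: ◇q requires q at some successor in {s3, s4}.
    q holds at s3, so ◇q is true at s4.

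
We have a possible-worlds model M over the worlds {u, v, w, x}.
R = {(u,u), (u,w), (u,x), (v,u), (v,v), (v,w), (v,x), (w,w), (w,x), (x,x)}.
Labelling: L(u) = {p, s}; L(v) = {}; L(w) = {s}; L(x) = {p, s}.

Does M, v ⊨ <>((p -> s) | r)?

Yes

Recall that <>ψ holds at a world iff ψ holds at some accessible world.
At v: <>((p -> s) | r) requires (p -> s) | r at some successor in {u, v, w, x}.
  (p -> s) | r holds at u, so <>((p -> s) | r) is true at v.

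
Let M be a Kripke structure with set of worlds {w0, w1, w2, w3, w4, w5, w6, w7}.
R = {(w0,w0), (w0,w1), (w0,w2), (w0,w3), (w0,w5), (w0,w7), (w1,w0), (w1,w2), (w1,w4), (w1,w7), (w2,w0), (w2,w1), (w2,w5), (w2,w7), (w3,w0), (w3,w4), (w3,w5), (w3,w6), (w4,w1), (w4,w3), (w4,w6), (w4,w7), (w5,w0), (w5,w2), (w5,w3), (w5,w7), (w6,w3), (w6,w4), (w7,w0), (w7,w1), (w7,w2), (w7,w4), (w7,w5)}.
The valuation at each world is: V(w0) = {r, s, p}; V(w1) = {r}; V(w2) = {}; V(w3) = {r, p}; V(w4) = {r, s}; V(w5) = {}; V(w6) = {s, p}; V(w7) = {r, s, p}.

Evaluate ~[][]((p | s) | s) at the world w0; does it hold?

Yes

At w0: [][]((p | s) | s) is false, so ~[][]((p | s) | s) is true.
  At w0: [][]((p | s) | s) requires []((p | s) | s) at every successor {w0, w1, w2, w3, w5, w7}.
    []((p | s) | s) fails at w0, so [][]((p | s) | s) is false at w0.
      At w0: []((p | s) | s) requires (p | s) | s at every successor {w0, w1, w2, w3, w5, w7}.
        (p | s) | s fails at w1, so []((p | s) | s) is false at w0.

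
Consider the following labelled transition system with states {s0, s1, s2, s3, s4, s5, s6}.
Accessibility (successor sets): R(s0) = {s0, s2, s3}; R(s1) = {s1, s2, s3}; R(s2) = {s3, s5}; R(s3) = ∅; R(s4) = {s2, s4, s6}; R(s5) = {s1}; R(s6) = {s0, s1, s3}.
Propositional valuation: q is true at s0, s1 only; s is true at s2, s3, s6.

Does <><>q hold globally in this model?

Let φ = <><>q. Evaluate φ at each world:
  s0 (successors {s0, s2, s3}): φ is true.
  s1 (successors {s1, s2, s3}): φ is true.
  s2 (successors {s3, s5}): φ is true.
  s3 (successors ∅): φ is false.
  s4 (successors {s2, s4, s6}): φ is true.
  s5 (successors {s1}): φ is true.
  s6 (successors {s0, s1, s3}): φ is true.
Detail at s3 (counterexample):
  At s3: no accessible worlds, so <><>q is false.

No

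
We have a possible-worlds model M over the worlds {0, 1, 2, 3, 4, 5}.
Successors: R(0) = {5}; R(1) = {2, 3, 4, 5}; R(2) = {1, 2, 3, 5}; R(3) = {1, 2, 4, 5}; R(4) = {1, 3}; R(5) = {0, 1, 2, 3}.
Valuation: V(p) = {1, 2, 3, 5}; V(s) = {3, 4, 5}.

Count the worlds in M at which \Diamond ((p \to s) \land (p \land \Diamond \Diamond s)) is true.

Let φ = \Diamond ((p \to s) \land (p \land \Diamond \Diamond s)). Evaluate φ at each world:
  0 (successors {5}): φ is true.
  1 (successors {2, 3, 4, 5}): φ is true.
  2 (successors {1, 2, 3, 5}): φ is true.
  3 (successors {1, 2, 4, 5}): φ is true.
  4 (successors {1, 3}): φ is true.
  5 (successors {0, 1, 2, 3}): φ is true.
For instance, at 3:
  At 3: \Diamond ((p \to s) \land (p \land \Diamond \Diamond s)) requires (p \to s) \land (p \land \Diamond \Diamond s) at some successor in {1, 2, 4, 5}.
    (p \to s) \land (p \land \Diamond \Diamond s) holds at 5, so \Diamond ((p \to s) \land (p \land \Diamond \Diamond s)) is true at 3.
      At 5: p \to s is true, p \land \Diamond \Diamond s is true, so (p \to s) \land (p \land \Diamond \Diamond s) is true.
Satisfying worlds: {0, 1, 2, 3, 4, 5}

6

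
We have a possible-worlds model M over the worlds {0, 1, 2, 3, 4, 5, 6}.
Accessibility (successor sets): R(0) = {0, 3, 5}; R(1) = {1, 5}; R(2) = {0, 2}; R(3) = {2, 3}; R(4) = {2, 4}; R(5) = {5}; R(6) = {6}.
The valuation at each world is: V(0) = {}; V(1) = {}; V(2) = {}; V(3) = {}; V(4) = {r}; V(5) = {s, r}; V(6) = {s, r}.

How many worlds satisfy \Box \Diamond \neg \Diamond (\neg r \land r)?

7

Let φ = \Box \Diamond \neg \Diamond (\neg r \land r). Evaluate φ at each world:
  0 (successors {0, 3, 5}): φ is true.
  1 (successors {1, 5}): φ is true.
  2 (successors {0, 2}): φ is true.
  3 (successors {2, 3}): φ is true.
  4 (successors {2, 4}): φ is true.
  5 (successors {5}): φ is true.
  6 (successors {6}): φ is true.
For instance, at 1:
  At 1: \Box \Diamond \neg \Diamond (\neg r \land r) requires \Diamond \neg \Diamond (\neg r \land r) at every successor {1, 5}.
      At 1: \Diamond \neg \Diamond (\neg r \land r) requires \neg \Diamond (\neg r \land r) at some successor in {1, 5}.
        \neg \Diamond (\neg r \land r) holds at 1, so \Diamond \neg \Diamond (\neg r \land r) is true at 1.
      At 5: \Diamond \neg \Diamond (\neg r \land r) requires \neg \Diamond (\neg r \land r) at some successor in {5}.
        \neg \Diamond (\neg r \land r) holds at 5, so \Diamond \neg \Diamond (\neg r \land r) is true at 5.
  So \Box \Diamond \neg \Diamond (\neg r \land r) is true at 1.
Satisfying worlds: {0, 1, 2, 3, 4, 5, 6}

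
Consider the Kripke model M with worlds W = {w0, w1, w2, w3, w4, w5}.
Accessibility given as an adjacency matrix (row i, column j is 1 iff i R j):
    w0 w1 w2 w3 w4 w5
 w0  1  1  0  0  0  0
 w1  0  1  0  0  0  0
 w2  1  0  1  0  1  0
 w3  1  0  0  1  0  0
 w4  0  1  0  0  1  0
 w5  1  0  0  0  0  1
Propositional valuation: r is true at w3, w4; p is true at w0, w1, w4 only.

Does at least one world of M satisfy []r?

No

Let φ = []r. Evaluate φ at each world:
  w0 (successors {w0, w1}): φ is false.
  w1 (successors {w1}): φ is false.
  w2 (successors {w0, w2, w4}): φ is false.
  w3 (successors {w0, w3}): φ is false.
  w4 (successors {w1, w4}): φ is false.
  w5 (successors {w0, w5}): φ is false.
For instance, at w0:
  At w0: []r requires r at every successor {w0, w1}.
    r fails at w0, so []r is false at w0.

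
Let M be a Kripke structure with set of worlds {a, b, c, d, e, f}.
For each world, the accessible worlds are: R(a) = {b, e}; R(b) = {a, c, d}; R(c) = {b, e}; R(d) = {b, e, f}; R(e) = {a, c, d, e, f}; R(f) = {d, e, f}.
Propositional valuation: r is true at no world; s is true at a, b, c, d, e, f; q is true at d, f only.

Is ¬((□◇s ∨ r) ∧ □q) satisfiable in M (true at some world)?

Yes

Let φ = ¬((□◇s ∨ r) ∧ □q). Evaluate φ at each world:
  a (successors {b, e}): φ is true.
  b (successors {a, c, d}): φ is true.
  c (successors {b, e}): φ is true.
  d (successors {b, e, f}): φ is true.
  e (successors {a, c, d, e, f}): φ is true.
  f (successors {d, e, f}): φ is true.
Detail at a (witness):
  At a: (□◇s ∨ r) ∧ □q is false, so ¬((□◇s ∨ r) ∧ □q) is true.
    At a: □◇s ∨ r is true, □q is false, so (□◇s ∨ r) ∧ □q is false.
      At a: □◇s is true, r is false, so □◇s ∨ r is true.
      At a: □q requires q at every successor {b, e}.
        q fails at b, so □q is false at a.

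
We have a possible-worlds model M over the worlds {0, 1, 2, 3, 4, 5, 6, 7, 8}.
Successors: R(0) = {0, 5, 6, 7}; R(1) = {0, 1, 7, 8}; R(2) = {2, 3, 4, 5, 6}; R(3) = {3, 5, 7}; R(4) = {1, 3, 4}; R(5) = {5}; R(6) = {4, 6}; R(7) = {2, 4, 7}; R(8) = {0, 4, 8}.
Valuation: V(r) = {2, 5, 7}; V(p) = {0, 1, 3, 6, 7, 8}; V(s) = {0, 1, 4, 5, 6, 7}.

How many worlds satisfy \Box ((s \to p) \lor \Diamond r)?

Let φ = \Box ((s \to p) \lor \Diamond r). Evaluate φ at each world:
  0 (successors {0, 5, 6, 7}): φ is true.
  1 (successors {0, 1, 7, 8}): φ is true.
  2 (successors {2, 3, 4, 5, 6}): φ is false.
  3 (successors {3, 5, 7}): φ is true.
  4 (successors {1, 3, 4}): φ is false.
  5 (successors {5}): φ is true.
  6 (successors {4, 6}): φ is false.
  7 (successors {2, 4, 7}): φ is false.
  8 (successors {0, 4, 8}): φ is false.
For instance, at 8:
  At 8: \Box ((s \to p) \lor \Diamond r) requires (s \to p) \lor \Diamond r at every successor {0, 4, 8}.
    (s \to p) \lor \Diamond r fails at 4, so \Box ((s \to p) \lor \Diamond r) is false at 8.
      At 4: s \to p is false, \Diamond r is false, so (s \to p) \lor \Diamond r is false.
Satisfying worlds: {0, 1, 3, 5}

4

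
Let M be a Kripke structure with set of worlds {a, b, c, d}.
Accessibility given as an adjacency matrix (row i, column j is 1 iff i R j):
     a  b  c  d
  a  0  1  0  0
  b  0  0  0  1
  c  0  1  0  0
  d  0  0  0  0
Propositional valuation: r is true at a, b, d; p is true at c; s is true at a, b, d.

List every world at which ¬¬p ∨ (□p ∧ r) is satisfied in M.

Let φ = ¬¬p ∨ (□p ∧ r). Evaluate φ at each world:
  a (successors {b}): φ is false.
  b (successors {d}): φ is false.
  c (successors {b}): φ is true.
  d (successors ∅): φ is true.
For instance, at c:
  At c: ¬¬p is true, □p ∧ r is false, so ¬¬p ∨ (□p ∧ r) is true.
    At c: □p is false, r is false, so □p ∧ r is false.
      At c: □p requires p at every successor {b}.
        p fails at b, so □p is false at c.
Satisfying worlds: {c, d}

c, d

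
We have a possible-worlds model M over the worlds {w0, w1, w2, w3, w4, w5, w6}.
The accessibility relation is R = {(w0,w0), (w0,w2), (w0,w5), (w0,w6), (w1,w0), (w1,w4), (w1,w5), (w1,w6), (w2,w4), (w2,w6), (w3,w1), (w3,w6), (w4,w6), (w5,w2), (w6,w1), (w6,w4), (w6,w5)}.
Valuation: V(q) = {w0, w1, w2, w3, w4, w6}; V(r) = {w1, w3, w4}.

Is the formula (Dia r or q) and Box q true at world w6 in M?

No

At w6: Dia r or q is true, Box q is false, so (Dia r or q) and Box q is false.
  At w6: Dia r is true, q is true, so Dia r or q is true.
    At w6: Dia r requires r at some successor in {w1, w4, w5}.
      r holds at w1, so Dia r is true at w6.
  At w6: Box q requires q at every successor {w1, w4, w5}.
    q fails at w5, so Box q is false at w6.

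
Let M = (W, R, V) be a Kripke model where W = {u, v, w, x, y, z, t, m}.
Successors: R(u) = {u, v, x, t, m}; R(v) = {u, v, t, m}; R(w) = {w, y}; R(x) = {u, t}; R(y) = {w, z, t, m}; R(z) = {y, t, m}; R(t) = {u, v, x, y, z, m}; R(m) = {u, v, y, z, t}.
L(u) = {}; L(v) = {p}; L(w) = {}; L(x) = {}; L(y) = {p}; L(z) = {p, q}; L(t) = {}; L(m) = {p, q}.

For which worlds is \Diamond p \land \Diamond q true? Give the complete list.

Let φ = \Diamond p \land \Diamond q. Evaluate φ at each world:
  u (successors {u, v, x, t, m}): φ is true.
  v (successors {u, v, t, m}): φ is true.
  w (successors {w, y}): φ is false.
  x (successors {u, t}): φ is false.
  y (successors {w, z, t, m}): φ is true.
  z (successors {y, t, m}): φ is true.
  t (successors {u, v, x, y, z, m}): φ is true.
  m (successors {u, v, y, z, t}): φ is true.
For instance, at x:
  At x: \Diamond p is false, \Diamond q is false, so \Diamond p \land \Diamond q is false.
    At x: \Diamond p requires p at some successor in {u, t}.
      At u: p is false.
      At t: p is false.
    So \Diamond p is false at x.
    At x: \Diamond q requires q at some successor in {u, t}.
      At u: q is false.
      At t: q is false.
    So \Diamond q is false at x.
Satisfying worlds: {u, v, y, z, t, m}

u, v, y, z, t, m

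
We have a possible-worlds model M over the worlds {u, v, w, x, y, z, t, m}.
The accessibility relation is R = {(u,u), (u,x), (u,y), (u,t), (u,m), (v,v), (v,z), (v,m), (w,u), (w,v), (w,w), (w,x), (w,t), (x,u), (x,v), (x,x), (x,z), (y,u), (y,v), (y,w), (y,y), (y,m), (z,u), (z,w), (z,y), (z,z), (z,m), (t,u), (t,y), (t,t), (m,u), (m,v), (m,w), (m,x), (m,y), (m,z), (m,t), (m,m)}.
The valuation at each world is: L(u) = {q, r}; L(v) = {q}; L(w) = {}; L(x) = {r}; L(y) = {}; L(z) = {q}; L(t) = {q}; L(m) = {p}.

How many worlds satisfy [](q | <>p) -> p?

6

Let φ = [](q | <>p) -> p. Evaluate φ at each world:
  u (successors {u, x, y, t, m}): φ is true.
  v (successors {v, z, m}): φ is false.
  w (successors {u, v, w, x, t}): φ is true.
  x (successors {u, v, x, z}): φ is true.
  y (successors {u, v, w, y, m}): φ is true.
  z (successors {u, w, y, z, m}): φ is true.
  t (successors {u, y, t}): φ is false.
  m (successors {u, v, w, x, y, z, t, m}): φ is true.
For instance, at z:
  At z: [](q | <>p) is false, p is false, so [](q | <>p) -> p is true.
    At z: [](q | <>p) requires q | <>p at every successor {u, w, y, z, m}.
      q | <>p fails at w, so [](q | <>p) is false at z.
Satisfying worlds: {u, w, x, y, z, m}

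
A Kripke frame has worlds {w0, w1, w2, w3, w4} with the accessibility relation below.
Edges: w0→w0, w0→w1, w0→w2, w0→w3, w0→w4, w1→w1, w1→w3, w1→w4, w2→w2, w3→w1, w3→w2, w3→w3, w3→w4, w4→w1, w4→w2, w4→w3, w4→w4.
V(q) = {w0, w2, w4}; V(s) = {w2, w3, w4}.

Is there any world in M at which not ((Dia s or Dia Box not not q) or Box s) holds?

Recall that Box ψ holds at a world iff ψ holds at every accessible world, and Dia ψ holds iff ψ holds at some accessible world.
Let φ = not ((Dia s or Dia Box not not q) or Box s). Evaluate φ at each world:
  w0 (successors {w0, w1, w2, w3, w4}): φ is false.
  w1 (successors {w1, w3, w4}): φ is false.
  w2 (successors {w2}): φ is false.
  w3 (successors {w1, w2, w3, w4}): φ is false.
  w4 (successors {w1, w2, w3, w4}): φ is false.
For instance, at w1:
  At w1: (Dia s or Dia Box not not q) or Box s is true, so not ((Dia s or Dia Box not not q) or Box s) is false.
    At w1: Dia s or Dia Box not not q is true, Box s is false, so (Dia s or Dia Box not not q) or Box s is true.
      At w1: Dia s is true, Dia Box not not q is false, so Dia s or Dia Box not not q is true.
      At w1: Box s requires s at every successor {w1, w3, w4}.
        s fails at w1, so Box s is false at w1.

No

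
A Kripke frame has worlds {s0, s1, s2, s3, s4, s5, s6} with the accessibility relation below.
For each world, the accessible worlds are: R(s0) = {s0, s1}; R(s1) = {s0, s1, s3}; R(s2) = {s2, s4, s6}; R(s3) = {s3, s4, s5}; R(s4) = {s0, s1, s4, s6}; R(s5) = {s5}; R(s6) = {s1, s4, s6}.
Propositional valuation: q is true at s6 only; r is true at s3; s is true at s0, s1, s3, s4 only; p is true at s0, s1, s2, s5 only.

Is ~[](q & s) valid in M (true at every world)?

Yes

Let φ = ~[](q & s). Evaluate φ at each world:
  s0 (successors {s0, s1}): φ is true.
  s1 (successors {s0, s1, s3}): φ is true.
  s2 (successors {s2, s4, s6}): φ is true.
  s3 (successors {s3, s4, s5}): φ is true.
  s4 (successors {s0, s1, s4, s6}): φ is true.
  s5 (successors {s5}): φ is true.
  s6 (successors {s1, s4, s6}): φ is true.
For instance, at s5:
  At s5: [](q & s) is false, so ~[](q & s) is true.
    At s5: [](q & s) requires q & s at every successor {s5}.
      q & s fails at s5, so [](q & s) is false at s5.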